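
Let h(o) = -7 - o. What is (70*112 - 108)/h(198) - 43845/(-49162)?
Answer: -371132359/10078210 ≈ -36.825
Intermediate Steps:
(70*112 - 108)/h(198) - 43845/(-49162) = (70*112 - 108)/(-7 - 1*198) - 43845/(-49162) = (7840 - 108)/(-7 - 198) - 43845*(-1/49162) = 7732/(-205) + 43845/49162 = 7732*(-1/205) + 43845/49162 = -7732/205 + 43845/49162 = -371132359/10078210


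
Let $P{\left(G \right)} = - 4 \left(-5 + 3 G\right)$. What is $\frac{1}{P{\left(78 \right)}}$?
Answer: $- \frac{1}{916} \approx -0.0010917$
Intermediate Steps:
$P{\left(G \right)} = 20 - 12 G$
$\frac{1}{P{\left(78 \right)}} = \frac{1}{20 - 936} = \frac{1}{-916} = - \frac{1}{916}$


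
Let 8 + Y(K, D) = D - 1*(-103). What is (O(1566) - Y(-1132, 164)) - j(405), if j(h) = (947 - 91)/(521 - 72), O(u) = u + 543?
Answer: 829794/449 ≈ 1848.1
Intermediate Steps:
O(u) = 543 + u
j(h) = 856/449
Y(K, D) = 95 + D (Y(K, D) = -8 + (D - 1*(-103)) = -8 + (D + 103) = -8 + (103 + D) = 95 + D)
(O(1566) - Y(-1132, 164)) - j(405) = ((543 + 1566) - (95 + 164)) - 1*856/449 = (2109 - 1*259) - 856/449 = (2109 - 259) - 856/449 = 1850 - 856/449 = 829794/449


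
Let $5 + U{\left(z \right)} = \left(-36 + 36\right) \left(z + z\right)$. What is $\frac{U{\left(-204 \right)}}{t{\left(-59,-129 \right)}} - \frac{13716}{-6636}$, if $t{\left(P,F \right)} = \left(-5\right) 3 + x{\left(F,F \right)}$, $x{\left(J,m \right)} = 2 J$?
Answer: $\frac{44972}{21567} \approx 2.0852$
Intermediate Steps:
$t{\left(P,F \right)} = -15 + 2 F$ ($t{\left(P,F \right)} = \left(-5\right) 3 + 2 F = -15 + 2 F$)
$U{\left(z \right)} = -5$ ($U{\left(z \right)} = -5 + \left(-36 + 36\right) \left(z + z\right) = -5 + 0 \cdot 2 z = -5 + 0 = -5$)
$\frac{U{\left(-204 \right)}}{t{\left(-59,-129 \right)}} - \frac{13716}{-6636} = - \frac{5}{-15 + 2 \left(-129\right)} - \frac{13716}{-6636} = - \frac{5}{-15 - 258} - - \frac{1143}{553} = - \frac{5}{-273} + \frac{1143}{553} = \left(-5\right) \left(- \frac{1}{273}\right) + \frac{1143}{553} = \frac{5}{273} + \frac{1143}{553} = \frac{44972}{21567}$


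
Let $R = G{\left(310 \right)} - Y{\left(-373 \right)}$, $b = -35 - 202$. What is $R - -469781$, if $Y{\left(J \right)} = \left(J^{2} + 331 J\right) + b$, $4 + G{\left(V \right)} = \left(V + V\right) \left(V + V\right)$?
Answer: $838748$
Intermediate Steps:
$G{\left(V \right)} = -4 + 4 V^{2}$ ($G{\left(V \right)} = -4 + \left(V + V\right) \left(V + V\right) = -4 + 2 V 2 V = -4 + 4 V^{2}$)
$b = -237$
$Y{\left(J \right)} = -237 + J^{2} + 331 J$ ($Y{\left(J \right)} = \left(J^{2} + 331 J\right) - 237 = -237 + J^{2} + 331 J$)
$R = 368967$ ($R = \left(-4 + 4 \cdot 310^{2}\right) - \left(-237 + \left(-373\right)^{2} + 331 \left(-373\right)\right) = \left(-4 + 4 \cdot 96100\right) - \left(-237 + 139129 - 123463\right) = \left(-4 + 384400\right) - 15429 = 384396 - 15429 = 368967$)
$R - -469781 = 368967 - -469781 = 368967 + 469781 = 838748$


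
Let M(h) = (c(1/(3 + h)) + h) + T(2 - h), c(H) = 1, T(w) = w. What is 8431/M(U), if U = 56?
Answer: 8431/3 ≈ 2810.3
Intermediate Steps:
M(h) = 3 (M(h) = (1 + h) + (2 - h) = 3)
8431/M(U) = 8431/3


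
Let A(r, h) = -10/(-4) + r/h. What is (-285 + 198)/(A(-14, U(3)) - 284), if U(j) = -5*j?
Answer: 2610/8417 ≈ 0.31009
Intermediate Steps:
A(r, h) = 5/2 + r/h (A(r, h) = -10*(-¼) + r/h = 5/2 + r/h)
(-285 + 198)/(A(-14, U(3)) - 284) = (-285 + 198)/((5/2 - 14/((-5*3))) - 284) = -87/((5/2 - 14/(-15)) - 284) = -87/((5/2 - 14*(-1/15)) - 284) = -87/((5/2 + 14/15) - 284) = -87/(103/30 - 284) = -87/(-8417/30) = -87*(-30/8417) = 2610/8417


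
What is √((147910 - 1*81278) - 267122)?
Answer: I*√200490 ≈ 447.76*I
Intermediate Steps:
√((147910 - 1*81278) - 267122) = √((147910 - 81278) - 267122) = √(66632 - 267122) = √(-200490) = I*√200490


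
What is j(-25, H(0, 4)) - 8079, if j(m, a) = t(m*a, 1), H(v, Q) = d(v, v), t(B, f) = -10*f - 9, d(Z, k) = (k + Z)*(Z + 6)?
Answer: -8098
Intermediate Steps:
d(Z, k) = (6 + Z)*(Z + k) (d(Z, k) = (Z + k)*(6 + Z) = (6 + Z)*(Z + k))
t(B, f) = -9 - 10*f
H(v, Q) = 2*v² + 12*v (H(v, Q) = v² + 6*v + 6*v + v*v = v² + 6*v + 6*v + v² = 2*v² + 12*v)
j(m, a) = -19 (j(m, a) = -9 - 10*1 = -9 - 10 = -19)
j(-25, H(0, 4)) - 8079 = -19 - 8079 = -8098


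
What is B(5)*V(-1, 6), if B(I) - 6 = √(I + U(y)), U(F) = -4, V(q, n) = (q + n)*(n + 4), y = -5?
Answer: 350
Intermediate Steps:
V(q, n) = (4 + n)*(n + q) (V(q, n) = (n + q)*(4 + n) = (4 + n)*(n + q))
B(I) = 6 + √(-4 + I) (B(I) = 6 + √(I - 4) = 6 + √(-4 + I))
B(5)*V(-1, 6) = (6 + √(-4 + 5))*(6² + 4*6 + 4*(-1) + 6*(-1)) = (6 + √1)*(36 + 24 - 4 - 6) = (6 + 1)*50 = 7*50 = 350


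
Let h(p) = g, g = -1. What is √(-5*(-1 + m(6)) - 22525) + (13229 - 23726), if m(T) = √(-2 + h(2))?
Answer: -10497 + √(-22520 - 5*I*√3) ≈ -10497.0 - 150.07*I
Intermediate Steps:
h(p) = -1
m(T) = I*√3 (m(T) = √(-2 - 1) = √(-3) = I*√3)
√(-5*(-1 + m(6)) - 22525) + (13229 - 23726) = √(-5*(-1 + I*√3) - 22525) + (13229 - 23726) = √((5 - 5*I*√3) - 22525) - 10497 = √(-22520 - 5*I*√3) - 10497 = -10497 + √(-22520 - 5*I*√3)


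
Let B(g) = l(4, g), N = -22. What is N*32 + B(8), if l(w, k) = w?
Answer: -700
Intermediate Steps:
B(g) = 4
N*32 + B(8) = -22*32 + 4 = -704 + 4 = -700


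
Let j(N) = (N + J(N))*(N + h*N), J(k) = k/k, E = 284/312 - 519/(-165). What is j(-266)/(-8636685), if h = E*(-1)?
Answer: 92405341/3705137865 ≈ 0.024940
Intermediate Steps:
E = 17399/4290 (E = 284*(1/312) - 519*(-1/165) = 71/78 + 173/55 = 17399/4290 ≈ 4.0557)
h = -17399/4290 (h = (17399/4290)*(-1) = -17399/4290 ≈ -4.0557)
J(k) = 1
j(N) = -13109*N*(1 + N)/4290 (j(N) = (N + 1)*(N - 17399*N/4290) = (1 + N)*(-13109*N/4290) = -13109*N*(1 + N)/4290)
j(-266)/(-8636685) = -13109/4290*(-266)*(1 - 266)/(-8636685) = -13109/4290*(-266)*(-265)*(-1/8636685) = -92405341/429*(-1/8636685) = 92405341/3705137865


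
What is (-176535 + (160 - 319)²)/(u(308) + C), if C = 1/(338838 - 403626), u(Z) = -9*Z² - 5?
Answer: 9799444152/55314763429 ≈ 0.17716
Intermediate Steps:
u(Z) = -5 - 9*Z²
C = -1/64788 (C = 1/(-64788) = -1/64788 ≈ -1.5435e-5)
(-176535 + (160 - 319)²)/(u(308) + C) = (-176535 + (160 - 319)²)/((-5 - 9*308²) - 1/64788) = (-176535 + (-159)²)/((-5 - 9*94864) - 1/64788) = (-176535 + 25281)/((-5 - 853776) - 1/64788) = -151254/(-853781 - 1/64788) = -151254/(-55314763429/64788) = -151254*(-64788/55314763429) = 9799444152/55314763429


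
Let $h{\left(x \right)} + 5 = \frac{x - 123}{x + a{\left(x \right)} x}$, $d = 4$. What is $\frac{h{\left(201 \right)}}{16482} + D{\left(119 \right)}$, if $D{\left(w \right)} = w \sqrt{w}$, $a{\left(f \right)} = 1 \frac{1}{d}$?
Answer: $- \frac{1571}{5521470} + 119 \sqrt{119} \approx 1298.1$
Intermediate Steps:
$a{\left(f \right)} = \frac{1}{4}$ ($a{\left(f \right)} = 1 \cdot \frac{1}{4} = \frac{1}{4}$)
$D{\left(w \right)} = w^{\frac{3}{2}}$
$h{\left(x \right)} = -5 + \frac{4 \left(-123 + x\right)}{5 x}$ ($h{\left(x \right)} = -5 + \frac{x - 123}{x + \frac{x}{4}} = -5 + \frac{-123 + x}{\frac{5}{4} x} = -5 + \left(-123 + x\right) \frac{4}{5 x} = -5 + \frac{4 \left(-123 + x\right)}{5 x}$)
$\frac{h{\left(201 \right)}}{16482} + D{\left(119 \right)} = \frac{\frac{3}{5} \cdot \frac{1}{201} \left(-164 - 1407\right)}{16482} + 119^{\frac{3}{2}} = \frac{3}{5} \cdot \frac{1}{201} \left(-164 - 1407\right) \frac{1}{16482} + 119 \sqrt{119} = \frac{3}{5} \cdot \frac{1}{201} \left(-1571\right) \frac{1}{16482} + 119 \sqrt{119} = \left(- \frac{1571}{335}\right) \frac{1}{16482} + 119 \sqrt{119} = - \frac{1571}{5521470} + 119 \sqrt{119}$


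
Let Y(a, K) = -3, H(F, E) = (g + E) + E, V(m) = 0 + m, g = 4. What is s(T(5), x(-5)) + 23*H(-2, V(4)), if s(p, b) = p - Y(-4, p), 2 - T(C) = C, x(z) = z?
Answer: 276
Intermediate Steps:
V(m) = m
H(F, E) = 4 + 2*E (H(F, E) = (4 + E) + E = 4 + 2*E)
T(C) = 2 - C
s(p, b) = 3 + p (s(p, b) = p - 1*(-3) = p + 3 = 3 + p)
s(T(5), x(-5)) + 23*H(-2, V(4)) = (3 + (2 - 1*5)) + 23*(4 + 2*4) = (3 + (2 - 5)) + 23*(4 + 8) = (3 - 3) + 23*12 = 0 + 276 = 276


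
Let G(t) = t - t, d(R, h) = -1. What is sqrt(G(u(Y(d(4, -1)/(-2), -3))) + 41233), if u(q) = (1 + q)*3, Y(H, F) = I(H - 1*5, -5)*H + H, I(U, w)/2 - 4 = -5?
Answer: sqrt(41233) ≈ 203.06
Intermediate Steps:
I(U, w) = -2 (I(U, w) = 8 + 2*(-5) = 8 - 10 = -2)
Y(H, F) = -H (Y(H, F) = -2*H + H = -H)
u(q) = 3 + 3*q
G(t) = 0
sqrt(G(u(Y(d(4, -1)/(-2), -3))) + 41233) = sqrt(0 + 41233) = sqrt(41233)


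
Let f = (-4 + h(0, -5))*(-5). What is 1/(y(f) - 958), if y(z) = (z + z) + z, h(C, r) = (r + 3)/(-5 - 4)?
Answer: -3/2704 ≈ -0.0011095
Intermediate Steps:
h(C, r) = -⅓ - r/9 (h(C, r) = (3 + r)/(-9) = (3 + r)*(-⅑) = -⅓ - r/9)
f = 170/9 (f = (-4 + (-⅓ - ⅑*(-5)))*(-5) = (-4 + (-⅓ + 5/9))*(-5) = (-4 + 2/9)*(-5) = -34/9*(-5) = 170/9 ≈ 18.889)
y(z) = 3*z (y(z) = 2*z + z = 3*z)
1/(y(f) - 958) = 1/(3*(170/9) - 958) = 1/(170/3 - 958) = 1/(-2704/3) = -3/2704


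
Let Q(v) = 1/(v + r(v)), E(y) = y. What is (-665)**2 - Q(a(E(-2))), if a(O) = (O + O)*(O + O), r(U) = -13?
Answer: 1326674/3 ≈ 4.4222e+5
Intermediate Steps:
a(O) = 4*O**2 (a(O) = (2*O)*(2*O) = 4*O**2)
Q(v) = 1/(-13 + v) (Q(v) = 1/(v - 13) = 1/(-13 + v))
(-665)**2 - Q(a(E(-2))) = (-665)**2 - 1/(-13 + 4*(-2)**2) = 442225 - 1/(-13 + 4*4) = 442225 - 1/(-13 + 16) = 442225 - 1/3 = 1326674/3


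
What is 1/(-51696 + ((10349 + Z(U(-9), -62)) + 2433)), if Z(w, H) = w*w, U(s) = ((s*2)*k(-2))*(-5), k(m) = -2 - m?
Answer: -1/38914 ≈ -2.5698e-5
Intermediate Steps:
U(s) = 0 (U(s) = ((s*2)*(-2 - 1*(-2)))*(-5) = ((2*s)*(-2 + 2))*(-5) = ((2*s)*0)*(-5) = 0*(-5) = 0)
Z(w, H) = w²
1/(-51696 + ((10349 + Z(U(-9), -62)) + 2433)) = 1/(-51696 + ((10349 + 0²) + 2433)) = 1/(-51696 + ((10349 + 0) + 2433)) = 1/(-51696 + (10349 + 2433)) = 1/(-51696 + 12782) = 1/(-38914) = -1/38914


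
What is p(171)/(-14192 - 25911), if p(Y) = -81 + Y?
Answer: -90/40103 ≈ -0.0022442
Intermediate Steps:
p(171)/(-14192 - 25911) = (-81 + 171)/(-14192 - 25911) = 90/(-40103) = 90*(-1/40103) = -90/40103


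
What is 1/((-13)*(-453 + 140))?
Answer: 1/4069 ≈ 0.00024576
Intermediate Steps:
1/((-13)*(-453 + 140)) = -1/13/(-313) = -1/13*(-1/313) = 1/4069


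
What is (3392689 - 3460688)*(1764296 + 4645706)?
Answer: -435873725998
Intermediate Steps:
(3392689 - 3460688)*(1764296 + 4645706) = -67999*6410002 = -435873725998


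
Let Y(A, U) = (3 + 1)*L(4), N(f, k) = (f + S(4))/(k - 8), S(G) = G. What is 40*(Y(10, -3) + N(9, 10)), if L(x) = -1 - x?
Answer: -540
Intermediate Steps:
N(f, k) = (4 + f)/(-8 + k) (N(f, k) = (f + 4)/(k - 8) = (4 + f)/(-8 + k))
Y(A, U) = -20 (Y(A, U) = (3 + 1)*(-1 - 1*4) = 4*(-1 - 4) = 4*(-5) = -20)
40*(Y(10, -3) + N(9, 10)) = 40*(-20 + (4 + 9)/(-8 + 10)) = 40*(-20 + 13/2) = 40*(-27/2) = -540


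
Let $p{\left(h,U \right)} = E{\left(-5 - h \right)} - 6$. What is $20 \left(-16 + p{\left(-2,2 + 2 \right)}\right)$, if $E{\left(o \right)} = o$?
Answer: $-500$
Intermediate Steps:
$p{\left(h,U \right)} = -11 - h$ ($p{\left(h,U \right)} = \left(-5 - h\right) - 6 = -11 - h$)
$20 \left(-16 + p{\left(-2,2 + 2 \right)}\right) = 20 \left(-16 - 9\right) = 20 \left(-25\right) = -500$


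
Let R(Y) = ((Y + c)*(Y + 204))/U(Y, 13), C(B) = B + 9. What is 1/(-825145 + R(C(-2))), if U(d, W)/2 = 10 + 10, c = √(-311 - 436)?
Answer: -36671470/30257926942931 - 2110*I*√83/90773780828793 ≈ -1.212e-6 - 2.1177e-10*I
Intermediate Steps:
c = 3*I*√83 (c = √(-747) = 3*I*√83 ≈ 27.331*I)
C(B) = 9 + B
U(d, W) = 40 (U(d, W) = 2*(10 + 10) = 2*20 = 40)
R(Y) = (204 + Y)*(Y + 3*I*√83)/40 (R(Y) = ((Y + 3*I*√83)*(Y + 204))/40 = ((Y + 3*I*√83)*(204 + Y))*(1/40) = ((204 + Y)*(Y + 3*I*√83))*(1/40) = (204 + Y)*(Y + 3*I*√83)/40)
1/(-825145 + R(C(-2))) = 1/(-825145 + ((9 - 2)²/40 + 51*(9 - 2)/10 + 153*I*√83/10 + 3*I*(9 - 2)*√83/40)) = 1/(-825145 + ((1/40)*7² + (51/10)*7 + 153*I*√83/10 + (3/40)*I*7*√83)) = 1/(-825145 + ((1/40)*49 + 357/10 + 153*I*√83/10 + 21*I*√83/40)) = 1/(-825145 + (49/40 + 357/10 + 153*I*√83/10 + 21*I*√83/40)) = 1/(-825145 + (1477/40 + 633*I*√83/40)) = 1/(-33004323/40 + 633*I*√83/40)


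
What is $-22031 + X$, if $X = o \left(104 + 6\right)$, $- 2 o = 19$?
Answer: $-23076$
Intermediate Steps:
$o = - \frac{19}{2}$ ($o = \left(- \frac{1}{2}\right) 19 = - \frac{19}{2} \approx -9.5$)
$X = -1045$ ($X = - \frac{19 \left(104 + 6\right)}{2} = \left(- \frac{19}{2}\right) 110 = -1045$)
$-22031 + X = -22031 - 1045 = -23076$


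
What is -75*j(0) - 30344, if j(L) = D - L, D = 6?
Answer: -30794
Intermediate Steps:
j(L) = 6 - L
-75*j(0) - 30344 = -75*(6 - 1*0) - 30344 = -75*(6 + 0) - 30344 = -75*6 - 30344 = -450 - 30344 = -30794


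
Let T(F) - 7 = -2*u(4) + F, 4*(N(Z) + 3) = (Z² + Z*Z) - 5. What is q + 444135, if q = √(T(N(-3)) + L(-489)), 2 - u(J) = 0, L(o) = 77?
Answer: 444135 + √321/2 ≈ 4.4414e+5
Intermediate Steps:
N(Z) = -17/4 + Z²/2 (N(Z) = -3 + ((Z² + Z*Z) - 5)/4 = -3 + ((Z² + Z²) - 5)/4 = -3 + (2*Z² - 5)/4 = -3 + (-5 + 2*Z²)/4 = -3 + (-5/4 + Z²/2) = -17/4 + Z²/2)
u(J) = 2 (u(J) = 2 - 1*0 = 2 + 0 = 2)
T(F) = 3 + F (T(F) = 7 + (-2*2 + F) = 7 + (-4 + F) = 3 + F)
q = √321/2 (q = √((3 + (-17/4 + (½)*(-3)²)) + 77) = √((3 + (-17/4 + (½)*9)) + 77) = √((3 + (-17/4 + 9/2)) + 77) = √((3 + ¼) + 77) = √(13/4 + 77) = √(321/4) = √321/2 ≈ 8.9582)
q + 444135 = √321/2 + 444135 = 444135 + √321/2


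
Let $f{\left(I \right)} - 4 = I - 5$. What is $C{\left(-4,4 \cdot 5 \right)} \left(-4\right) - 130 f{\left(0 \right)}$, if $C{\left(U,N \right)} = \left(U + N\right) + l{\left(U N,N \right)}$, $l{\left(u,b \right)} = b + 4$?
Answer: $-30$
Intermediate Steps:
$l{\left(u,b \right)} = 4 + b$
$C{\left(U,N \right)} = 4 + U + 2 N$ ($C{\left(U,N \right)} = \left(U + N\right) + \left(4 + N\right) = \left(N + U\right) + \left(4 + N\right) = 4 + U + 2 N$)
$f{\left(I \right)} = -1 + I$ ($f{\left(I \right)} = 4 + \left(I - 5\right) = 4 + \left(-5 + I\right) = -1 + I$)
$C{\left(-4,4 \cdot 5 \right)} \left(-4\right) - 130 f{\left(0 \right)} = \left(4 - 4 + 2 \cdot 4 \cdot 5\right) \left(-4\right) - 130 \left(-1 + 0\right) = \left(4 - 4 + 2 \cdot 20\right) \left(-4\right) - -130 = \left(4 - 4 + 40\right) \left(-4\right) + 130 = 40 \left(-4\right) + 130 = -160 + 130 = -30$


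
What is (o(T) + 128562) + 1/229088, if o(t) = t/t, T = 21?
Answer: 29452240545/229088 ≈ 1.2856e+5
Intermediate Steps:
o(t) = 1
(o(T) + 128562) + 1/229088 = (1 + 128562) + 1/229088 = 128563 + 1/229088 = 29452240545/229088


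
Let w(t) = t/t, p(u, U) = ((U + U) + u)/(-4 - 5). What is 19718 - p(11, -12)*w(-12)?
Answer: 177449/9 ≈ 19717.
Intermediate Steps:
p(u, U) = -2*U/9 - u/9 (p(u, U) = (2*U + u)/(-9) = (u + 2*U)*(-1/9) = -2*U/9 - u/9)
w(t) = 1
19718 - p(11, -12)*w(-12) = 19718 - (-2/9*(-12) - 1/9*11) = 19718 - (8/3 - 11/9) = 19718 - 13/9 = 177449/9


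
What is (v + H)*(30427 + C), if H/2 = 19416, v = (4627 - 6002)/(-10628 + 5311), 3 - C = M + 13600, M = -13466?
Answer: 6255249021224/5317 ≈ 1.1765e+9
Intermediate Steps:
C = -131 (C = 3 - (-13466 + 13600) = 3 - 1*134 = 3 - 134 = -131)
v = 1375/5317 (v = -1375/(-5317) = -1375*(-1/5317) = 1375/5317 ≈ 0.25860)
H = 38832 (H = 2*19416 = 38832)
(v + H)*(30427 + C) = (1375/5317 + 38832)*(30427 - 131) = (206471119/5317)*30296 = 6255249021224/5317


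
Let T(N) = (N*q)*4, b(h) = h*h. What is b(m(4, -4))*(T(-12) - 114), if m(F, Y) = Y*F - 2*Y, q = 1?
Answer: -10368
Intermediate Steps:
m(F, Y) = -2*Y + F*Y (m(F, Y) = F*Y - 2*Y = -2*Y + F*Y)
b(h) = h²
T(N) = 4*N (T(N) = (N*1)*4 = N*4 = 4*N)
b(m(4, -4))*(T(-12) - 114) = (-4*(-2 + 4))²*(4*(-12) - 114) = (-4*2)²*(-48 - 114) = (-8)²*(-162) = 64*(-162) = -10368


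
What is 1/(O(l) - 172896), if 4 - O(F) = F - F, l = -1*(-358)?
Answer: -1/172892 ≈ -5.7840e-6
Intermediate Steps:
l = 358
O(F) = 4 (O(F) = 4 - (F - F) = 4 - 1*0 = 4 + 0 = 4)
1/(O(l) - 172896) = 1/(4 - 172896) = 1/(-172892) = -1/172892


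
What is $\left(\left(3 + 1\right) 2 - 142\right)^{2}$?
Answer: $17956$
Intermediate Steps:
$\left(\left(3 + 1\right) 2 - 142\right)^{2} = \left(4 \cdot 2 - 142\right)^{2} = \left(8 - 142\right)^{2} = \left(-134\right)^{2} = 17956$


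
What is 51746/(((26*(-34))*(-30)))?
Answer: 25873/13260 ≈ 1.9512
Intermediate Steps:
51746/(((26*(-34))*(-30))) = 51746/((-884*(-30))) = 51746/26520 = 51746*(1/26520) = 25873/13260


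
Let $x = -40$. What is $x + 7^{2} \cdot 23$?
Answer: $1087$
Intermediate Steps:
$x + 7^{2} \cdot 23 = -40 + 7^{2} \cdot 23 = -40 + 49 \cdot 23 = -40 + 1127 = 1087$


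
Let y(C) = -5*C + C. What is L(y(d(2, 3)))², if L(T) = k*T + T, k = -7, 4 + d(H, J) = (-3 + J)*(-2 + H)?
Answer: 9216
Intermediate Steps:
d(H, J) = -4 + (-3 + J)*(-2 + H)
y(C) = -4*C
L(T) = -6*T (L(T) = -7*T + T = -6*T)
L(y(d(2, 3)))² = (-(-24)*(2 - 3*2 - 2*3 + 2*3))² = (-(-24)*(2 - 6 - 6 + 6))² = (-(-24)*(-4))² = (-6*16)² = (-96)² = 9216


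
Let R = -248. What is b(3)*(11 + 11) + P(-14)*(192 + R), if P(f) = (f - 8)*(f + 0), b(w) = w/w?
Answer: -17226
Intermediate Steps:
b(w) = 1
P(f) = f*(-8 + f) (P(f) = (-8 + f)*f = f*(-8 + f))
b(3)*(11 + 11) + P(-14)*(192 + R) = 1*(11 + 11) + (-14*(-8 - 14))*(192 - 248) = 1*22 - 14*(-22)*(-56) = 22 + 308*(-56) = 22 - 17248 = -17226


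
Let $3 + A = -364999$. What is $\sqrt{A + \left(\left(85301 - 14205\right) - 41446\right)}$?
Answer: $2 i \sqrt{83838} \approx 579.1 i$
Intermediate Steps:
$A = -365002$ ($A = -3 - 364999 = -365002$)
$\sqrt{A + \left(\left(85301 - 14205\right) - 41446\right)} = \sqrt{-365002 + \left(\left(85301 - 14205\right) - 41446\right)} = \sqrt{-365002 + \left(71096 - 41446\right)} = \sqrt{-365002 + 29650} = \sqrt{-335352} = 2 i \sqrt{83838}$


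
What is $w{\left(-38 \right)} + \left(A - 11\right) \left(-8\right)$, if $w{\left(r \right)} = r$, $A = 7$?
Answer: $-6$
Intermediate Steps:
$w{\left(-38 \right)} + \left(A - 11\right) \left(-8\right) = -38 + \left(7 - 11\right) \left(-8\right) = -38 - -32 = -38 + 32 = -6$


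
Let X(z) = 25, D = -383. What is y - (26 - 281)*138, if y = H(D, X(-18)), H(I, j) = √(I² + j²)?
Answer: 35190 + √147314 ≈ 35574.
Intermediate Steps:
y = √147314 (y = √((-383)² + 25²) = √(146689 + 625) = √147314 ≈ 383.81)
y - (26 - 281)*138 = √147314 - (26 - 281)*138 = √147314 - (-255)*138 = √147314 - 1*(-35190) = √147314 + 35190 = 35190 + √147314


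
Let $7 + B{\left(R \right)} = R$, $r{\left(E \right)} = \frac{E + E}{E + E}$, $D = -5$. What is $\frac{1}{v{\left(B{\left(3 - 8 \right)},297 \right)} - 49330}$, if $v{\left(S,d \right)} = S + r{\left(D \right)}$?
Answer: $- \frac{1}{49341} \approx -2.0267 \cdot 10^{-5}$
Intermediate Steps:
$r{\left(E \right)} = 1$ ($r{\left(E \right)} = \frac{2 E}{2 E} = 2 E \frac{1}{2 E} = 1$)
$B{\left(R \right)} = -7 + R$
$v{\left(S,d \right)} = 1 + S$ ($v{\left(S,d \right)} = S + 1 = 1 + S$)
$\frac{1}{v{\left(B{\left(3 - 8 \right)},297 \right)} - 49330} = \frac{1}{\left(1 + \left(-7 + \left(3 - 8\right)\right)\right) - 49330} = \frac{1}{\left(1 - 12\right) - 49330} = \frac{1}{-11 - 49330} = \frac{1}{-49341} = - \frac{1}{49341}$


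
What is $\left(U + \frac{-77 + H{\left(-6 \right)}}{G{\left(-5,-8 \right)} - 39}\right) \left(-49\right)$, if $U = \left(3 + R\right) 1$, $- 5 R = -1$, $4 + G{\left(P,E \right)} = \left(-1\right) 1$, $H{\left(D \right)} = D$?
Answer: $- \frac{54831}{220} \approx -249.23$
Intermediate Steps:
$G{\left(P,E \right)} = -5$ ($G{\left(P,E \right)} = -4 - 1 = -5$)
$R = \frac{1}{5}$ ($R = \left(- \frac{1}{5}\right) \left(-1\right) = \frac{1}{5} \approx 0.2$)
$U = \frac{16}{5}$ ($U = \left(3 + \frac{1}{5}\right) 1 = \frac{16}{5} \cdot 1 = \frac{16}{5} \approx 3.2$)
$\left(U + \frac{-77 + H{\left(-6 \right)}}{G{\left(-5,-8 \right)} - 39}\right) \left(-49\right) = \left(\frac{16}{5} + \frac{-77 - 6}{-5 - 39}\right) \left(-49\right) = \left(\frac{16}{5} - \frac{83}{-44}\right) \left(-49\right) = \left(\frac{16}{5} - - \frac{83}{44}\right) \left(-49\right) = \left(\frac{16}{5} + \frac{83}{44}\right) \left(-49\right) = \frac{1119}{220} \left(-49\right) = - \frac{54831}{220}$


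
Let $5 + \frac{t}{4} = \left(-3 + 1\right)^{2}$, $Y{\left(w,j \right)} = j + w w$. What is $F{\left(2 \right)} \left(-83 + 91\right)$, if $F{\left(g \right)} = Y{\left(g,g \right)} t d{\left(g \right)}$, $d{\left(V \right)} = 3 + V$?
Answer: $-960$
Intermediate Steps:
$Y{\left(w,j \right)} = j + w^{2}$
$t = -4$ ($t = -20 + 4 \left(-3 + 1\right)^{2} = -20 + 4 \left(-2\right)^{2} = -20 + 4 \cdot 4 = -20 + 16 = -4$)
$F{\left(g \right)} = \left(3 + g\right) \left(- 4 g - 4 g^{2}\right)$ ($F{\left(g \right)} = \left(g + g^{2}\right) \left(-4\right) \left(3 + g\right) = \left(- 4 g - 4 g^{2}\right) \left(3 + g\right) = \left(3 + g\right) \left(- 4 g - 4 g^{2}\right)$)
$F{\left(2 \right)} \left(-83 + 91\right) = \left(-4\right) 2 \left(1 + 2\right) \left(3 + 2\right) \left(-83 + 91\right) = \left(-4\right) 2 \cdot 3 \cdot 5 \cdot 8 = \left(-120\right) 8 = -960$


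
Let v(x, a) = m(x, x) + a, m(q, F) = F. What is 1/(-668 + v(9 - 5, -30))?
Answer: -1/694 ≈ -0.0014409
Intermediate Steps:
v(x, a) = a + x (v(x, a) = x + a = a + x)
1/(-668 + v(9 - 5, -30)) = 1/(-668 + (-30 + (9 - 5))) = 1/(-668 + (-30 + 4)) = 1/(-668 - 26) = 1/(-694) = -1/694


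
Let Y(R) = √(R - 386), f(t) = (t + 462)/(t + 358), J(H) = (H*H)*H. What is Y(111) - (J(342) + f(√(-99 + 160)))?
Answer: -5124336403199/128103 + 104*√61/128103 + 5*I*√11 ≈ -4.0002e+7 + 16.583*I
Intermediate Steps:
J(H) = H³ (J(H) = H²*H = H³)
f(t) = (462 + t)/(358 + t)
Y(R) = √(-386 + R)
Y(111) - (J(342) + f(√(-99 + 160))) = √(-386 + 111) - (342³ + (462 + √(-99 + 160))/(358 + √(-99 + 160))) = √(-275) - (40001688 + (462 + √61)/(358 + √61)) = 5*I*√11 + (-40001688 - (462 + √61)/(358 + √61)) = -40001688 - (462 + √61)/(358 + √61) + 5*I*√11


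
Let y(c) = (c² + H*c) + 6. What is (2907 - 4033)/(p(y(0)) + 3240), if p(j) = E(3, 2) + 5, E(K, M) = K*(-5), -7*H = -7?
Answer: -563/1615 ≈ -0.34861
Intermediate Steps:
H = 1 (H = -⅐*(-7) = 1)
y(c) = 6 + c + c² (y(c) = (c² + 1*c) + 6 = (c² + c) + 6 = (c + c²) + 6 = 6 + c + c²)
E(K, M) = -5*K
p(j) = -10 (p(j) = -5*3 + 5 = -15 + 5 = -10)
(2907 - 4033)/(p(y(0)) + 3240) = (2907 - 4033)/(-10 + 3240) = -1126/3230 = -1126*1/3230 = -563/1615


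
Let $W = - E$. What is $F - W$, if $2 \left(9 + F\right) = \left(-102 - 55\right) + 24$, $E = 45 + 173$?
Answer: $\frac{285}{2} \approx 142.5$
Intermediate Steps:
$E = 218$
$F = - \frac{151}{2}$ ($F = -9 + \frac{\left(-102 - 55\right) + 24}{2} = -9 + \frac{-157 + 24}{2} = -9 + \frac{1}{2} \left(-133\right) = -9 - \frac{133}{2} = - \frac{151}{2} \approx -75.5$)
$W = -218$ ($W = \left(-1\right) 218 = -218$)
$F - W = - \frac{151}{2} - -218 = - \frac{151}{2} + 218 = \frac{285}{2}$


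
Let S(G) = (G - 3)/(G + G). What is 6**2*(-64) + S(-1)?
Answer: -2302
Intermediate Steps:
S(G) = (-3 + G)/(2*G) (S(G) = (-3 + G)/((2*G)) = (-3 + G)*(1/(2*G)) = (-3 + G)/(2*G))
6**2*(-64) + S(-1) = 6**2*(-64) + (1/2)*(-3 - 1)/(-1) = 36*(-64) + (1/2)*(-1)*(-4) = -2304 + 2 = -2302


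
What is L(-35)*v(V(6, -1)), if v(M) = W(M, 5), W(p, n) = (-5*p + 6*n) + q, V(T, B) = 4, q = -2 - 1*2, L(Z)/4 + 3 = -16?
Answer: -456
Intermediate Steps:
L(Z) = -76 (L(Z) = -12 + 4*(-16) = -12 - 64 = -76)
q = -4 (q = -2 - 2 = -4)
W(p, n) = -4 - 5*p + 6*n (W(p, n) = (-5*p + 6*n) - 4 = -4 - 5*p + 6*n)
v(M) = 26 - 5*M (v(M) = -4 - 5*M + 6*5 = -4 - 5*M + 30 = 26 - 5*M)
L(-35)*v(V(6, -1)) = -76*(26 - 5*4) = -76*(26 - 20) = -76*6 = -456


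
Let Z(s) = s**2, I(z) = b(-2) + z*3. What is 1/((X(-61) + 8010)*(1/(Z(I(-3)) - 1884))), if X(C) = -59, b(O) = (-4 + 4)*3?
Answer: -1803/7951 ≈ -0.22676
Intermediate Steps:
b(O) = 0 (b(O) = 0*3 = 0)
I(z) = 3*z (I(z) = 0 + z*3 = 0 + 3*z = 3*z)
1/((X(-61) + 8010)*(1/(Z(I(-3)) - 1884))) = 1/((-59 + 8010)*(1/((3*(-3))**2 - 1884))) = 1/(7951*(1/((-9)**2 - 1884))) = 1/(7951*(1/(81 - 1884))) = 1/(7951*(1/(-1803))) = 1/(7951*(-1/1803)) = (1/7951)*(-1803) = -1803/7951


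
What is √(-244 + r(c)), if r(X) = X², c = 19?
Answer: 3*√13 ≈ 10.817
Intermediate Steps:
√(-244 + r(c)) = √(-244 + 19²) = √(-244 + 361) = √117 = 3*√13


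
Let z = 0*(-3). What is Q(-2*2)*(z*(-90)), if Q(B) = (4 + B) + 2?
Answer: 0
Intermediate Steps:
Q(B) = 6 + B
z = 0
Q(-2*2)*(z*(-90)) = (6 - 2*2)*(0*(-90)) = (6 - 4)*0 = 2*0 = 0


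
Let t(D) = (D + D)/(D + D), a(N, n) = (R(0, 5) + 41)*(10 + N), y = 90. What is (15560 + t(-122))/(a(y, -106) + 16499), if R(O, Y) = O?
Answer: 15561/20599 ≈ 0.75542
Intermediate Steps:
a(N, n) = 410 + 41*N (a(N, n) = (0 + 41)*(10 + N) = 41*(10 + N) = 410 + 41*N)
t(D) = 1 (t(D) = (2*D)/((2*D)) = (2*D)*(1/(2*D)) = 1)
(15560 + t(-122))/(a(y, -106) + 16499) = (15560 + 1)/((410 + 41*90) + 16499) = 15561/((410 + 3690) + 16499) = 15561/(4100 + 16499) = 15561/20599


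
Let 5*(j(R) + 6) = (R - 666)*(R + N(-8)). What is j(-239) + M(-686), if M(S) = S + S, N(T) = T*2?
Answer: 44777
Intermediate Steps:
N(T) = 2*T
M(S) = 2*S
j(R) = -6 + (-666 + R)*(-16 + R)/5 (j(R) = -6 + ((R - 666)*(R + 2*(-8)))/5 = -6 + ((-666 + R)*(R - 16))/5 = -6 + ((-666 + R)*(-16 + R))/5 = -6 + (-666 + R)*(-16 + R)/5)
j(-239) + M(-686) = (10626/5 - 682/5*(-239) + (⅕)*(-239)²) + 2*(-686) = (10626/5 + 162998/5 + (⅕)*57121) - 1372 = (10626/5 + 162998/5 + 57121/5) - 1372 = 46149 - 1372 = 44777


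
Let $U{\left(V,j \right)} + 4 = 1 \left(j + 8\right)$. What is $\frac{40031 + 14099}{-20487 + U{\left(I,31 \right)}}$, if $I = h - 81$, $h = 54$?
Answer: $- \frac{27065}{10226} \approx -2.6467$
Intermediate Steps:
$I = -27$ ($I = 54 - 81 = -27$)
$U{\left(V,j \right)} = 4 + j$ ($U{\left(V,j \right)} = -4 + 1 \left(j + 8\right) = -4 + 1 \left(8 + j\right) = -4 + \left(8 + j\right) = 4 + j$)
$\frac{40031 + 14099}{-20487 + U{\left(I,31 \right)}} = \frac{40031 + 14099}{-20487 + \left(4 + 31\right)} = \frac{54130}{-20487 + 35} = \frac{54130}{-20452} = 54130 \left(- \frac{1}{20452}\right) = - \frac{27065}{10226}$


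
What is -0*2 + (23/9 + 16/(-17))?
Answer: 247/153 ≈ 1.6144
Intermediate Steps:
-0*2 + (23/9 + 16/(-17)) = -37*0 + (23*(⅑) + 16*(-1/17)) = 0 + (23/9 - 16/17) = 0 + 247/153 = 247/153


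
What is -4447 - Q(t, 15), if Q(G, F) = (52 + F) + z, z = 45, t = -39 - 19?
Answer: -4559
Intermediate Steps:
t = -58
Q(G, F) = 97 + F (Q(G, F) = (52 + F) + 45 = 97 + F)
-4447 - Q(t, 15) = -4447 - (97 + 15) = -4447 - 1*112 = -4447 - 112 = -4559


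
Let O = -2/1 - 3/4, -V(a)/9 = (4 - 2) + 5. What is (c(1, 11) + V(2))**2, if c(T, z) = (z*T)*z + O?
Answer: 48841/16 ≈ 3052.6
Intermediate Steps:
V(a) = -63 (V(a) = -9*((4 - 2) + 5) = -9*(2 + 5) = -9*7 = -63)
O = -11/4 (O = -2*1 - 3*1/4 = -2 - 3/4 = -11/4 ≈ -2.7500)
c(T, z) = -11/4 + T*z**2 (c(T, z) = (z*T)*z - 11/4 = (T*z)*z - 11/4 = T*z**2 - 11/4 = -11/4 + T*z**2)
(c(1, 11) + V(2))**2 = ((-11/4 + 1*11**2) - 63)**2 = ((-11/4 + 1*121) - 63)**2 = ((-11/4 + 121) - 63)**2 = (473/4 - 63)**2 = (221/4)**2 = 48841/16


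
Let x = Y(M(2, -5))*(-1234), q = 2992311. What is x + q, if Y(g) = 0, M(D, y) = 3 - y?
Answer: 2992311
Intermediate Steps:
x = 0 (x = 0*(-1234) = 0)
x + q = 0 + 2992311 = 2992311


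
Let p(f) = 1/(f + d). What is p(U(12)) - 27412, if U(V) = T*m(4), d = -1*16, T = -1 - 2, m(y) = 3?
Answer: -685301/25 ≈ -27412.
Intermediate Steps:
T = -3
d = -16
U(V) = -9 (U(V) = -3*3 = -9)
p(f) = 1/(-16 + f) (p(f) = 1/(f - 16) = 1/(-16 + f))
p(U(12)) - 27412 = 1/(-16 - 9) - 27412 = 1/(-25) - 27412 = -1/25 - 27412 = -685301/25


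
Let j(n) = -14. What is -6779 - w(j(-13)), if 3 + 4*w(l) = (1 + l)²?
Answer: -13641/2 ≈ -6820.5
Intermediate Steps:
w(l) = -¾ + (1 + l)²/4
-6779 - w(j(-13)) = -6779 - (-¾ + (1 - 14)²/4) = -6779 - (-¾ + (¼)*(-13)²) = -6779 - (-¾ + (¼)*169) = -6779 - (-¾ + 169/4) = -6779 - 1*83/2 = -6779 - 83/2 = -13641/2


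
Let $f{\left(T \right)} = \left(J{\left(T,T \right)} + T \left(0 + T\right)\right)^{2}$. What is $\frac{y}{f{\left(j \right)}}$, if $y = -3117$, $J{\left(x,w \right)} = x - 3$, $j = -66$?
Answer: $- \frac{1039}{6126123} \approx -0.0001696$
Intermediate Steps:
$J{\left(x,w \right)} = -3 + x$ ($J{\left(x,w \right)} = x - 3 = -3 + x$)
$f{\left(T \right)} = \left(-3 + T + T^{2}\right)^{2}$ ($f{\left(T \right)} = \left(\left(-3 + T\right) + T \left(0 + T\right)\right)^{2} = \left(\left(-3 + T\right) + T T\right)^{2} = \left(\left(-3 + T\right) + T^{2}\right)^{2} = \left(-3 + T + T^{2}\right)^{2}$)
$\frac{y}{f{\left(j \right)}} = - \frac{3117}{\left(-3 - 66 + \left(-66\right)^{2}\right)^{2}} = - \frac{3117}{\left(-3 - 66 + 4356\right)^{2}} = - \frac{3117}{4287^{2}} = - \frac{3117}{18378369} = \left(-3117\right) \frac{1}{18378369} = - \frac{1039}{6126123}$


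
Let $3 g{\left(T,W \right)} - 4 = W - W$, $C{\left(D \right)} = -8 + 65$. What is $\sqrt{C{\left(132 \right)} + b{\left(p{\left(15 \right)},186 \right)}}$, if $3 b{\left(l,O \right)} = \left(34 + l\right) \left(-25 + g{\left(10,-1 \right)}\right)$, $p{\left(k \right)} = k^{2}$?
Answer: $\frac{2 i \sqrt{4469}}{3} \approx 44.567 i$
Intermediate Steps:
$C{\left(D \right)} = 57$
$g{\left(T,W \right)} = \frac{4}{3}$ ($g{\left(T,W \right)} = \frac{4}{3} + \frac{W - W}{3} = \frac{4}{3} + \frac{1}{3} \cdot 0 = \frac{4}{3} + 0 = \frac{4}{3}$)
$b{\left(l,O \right)} = - \frac{2414}{9} - \frac{71 l}{9}$ ($b{\left(l,O \right)} = \frac{\left(34 + l\right) \left(-25 + \frac{4}{3}\right)}{3} = \frac{\left(34 + l\right) \left(- \frac{71}{3}\right)}{3} = \frac{- \frac{2414}{3} - \frac{71 l}{3}}{3} = - \frac{2414}{9} - \frac{71 l}{9}$)
$\sqrt{C{\left(132 \right)} + b{\left(p{\left(15 \right)},186 \right)}} = \sqrt{57 - \left(\frac{2414}{9} + \frac{71 \cdot 15^{2}}{9}\right)} = \sqrt{57 - \frac{18389}{9}} = \sqrt{- \frac{17876}{9}} = \frac{2 i \sqrt{4469}}{3}$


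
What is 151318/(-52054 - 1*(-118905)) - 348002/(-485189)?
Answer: 96682110804/32435369839 ≈ 2.9808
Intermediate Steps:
151318/(-52054 - 1*(-118905)) - 348002/(-485189) = 151318/(-52054 + 118905) - 348002*(-1/485189) = 151318/66851 + 348002/485189 = 96682110804/32435369839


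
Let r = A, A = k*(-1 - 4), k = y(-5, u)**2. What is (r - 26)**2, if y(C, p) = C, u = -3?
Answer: 22801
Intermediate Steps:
k = 25 (k = (-5)**2 = 25)
A = -125 (A = 25*(-1 - 4) = 25*(-5) = -125)
r = -125
(r - 26)**2 = (-125 - 26)**2 = (-151)**2 = 22801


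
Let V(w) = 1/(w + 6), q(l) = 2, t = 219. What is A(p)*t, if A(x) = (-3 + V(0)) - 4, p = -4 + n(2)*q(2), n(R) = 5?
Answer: -2993/2 ≈ -1496.5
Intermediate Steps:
p = 6 (p = -4 + 5*2 = -4 + 10 = 6)
V(w) = 1/(6 + w)
A(x) = -41/6 (A(x) = (-3 + 1/(6 + 0)) - 4 = (-3 + 1/6) - 4 = -17/6 - 4 = -41/6)
A(p)*t = -41/6*219 = -2993/2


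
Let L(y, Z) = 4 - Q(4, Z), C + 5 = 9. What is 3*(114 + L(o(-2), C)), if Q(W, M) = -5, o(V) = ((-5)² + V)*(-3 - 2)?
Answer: 369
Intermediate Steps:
C = 4 (C = -5 + 9 = 4)
o(V) = -125 - 5*V (o(V) = (25 + V)*(-5) = -125 - 5*V)
L(y, Z) = 9 (L(y, Z) = 4 - 1*(-5) = 4 + 5 = 9)
3*(114 + L(o(-2), C)) = 3*(114 + 9) = 3*123 = 369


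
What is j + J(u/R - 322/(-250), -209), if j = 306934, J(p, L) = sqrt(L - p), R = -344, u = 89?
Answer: 306934 + I*sqrt(3883441370)/4300 ≈ 3.0693e+5 + 14.492*I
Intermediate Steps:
j + J(u/R - 322/(-250), -209) = 306934 + sqrt(-209 - (89/(-344) - 322/(-250))) = 306934 + sqrt(-209 - (89*(-1/344) - 322*(-1/250))) = 306934 + sqrt(-209 - (-89/344 + 161/125)) = 306934 + sqrt(-209 - 1*44259/43000) = 306934 + sqrt(-209 - 44259/43000) = 306934 + sqrt(-9031259/43000) = 306934 + I*sqrt(3883441370)/4300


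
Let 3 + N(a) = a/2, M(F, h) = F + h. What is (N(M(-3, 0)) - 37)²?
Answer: 6889/4 ≈ 1722.3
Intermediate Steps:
N(a) = -3 + a/2
(N(M(-3, 0)) - 37)² = ((-3 + (-3 + 0)/2) - 37)² = ((-3 + (½)*(-3)) - 37)² = ((-3 - 3/2) - 37)² = (-9/2 - 37)² = (-83/2)² = 6889/4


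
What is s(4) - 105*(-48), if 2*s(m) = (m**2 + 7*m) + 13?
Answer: 10137/2 ≈ 5068.5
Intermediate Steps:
s(m) = 13/2 + m**2/2 + 7*m/2 (s(m) = ((m**2 + 7*m) + 13)/2 = (13 + m**2 + 7*m)/2 = 13/2 + m**2/2 + 7*m/2)
s(4) - 105*(-48) = (13/2 + (1/2)*4**2 + (7/2)*4) - 105*(-48) = (13/2 + (1/2)*16 + 14) + 5040 = (13/2 + 8 + 14) + 5040 = 57/2 + 5040 = 10137/2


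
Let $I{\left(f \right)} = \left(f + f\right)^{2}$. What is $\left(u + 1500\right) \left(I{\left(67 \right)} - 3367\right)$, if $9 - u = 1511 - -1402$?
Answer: $-20482956$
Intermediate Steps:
$u = -2904$ ($u = 9 - \left(1511 - -1402\right) = 9 - \left(1511 + 1402\right) = 9 - 2913 = -2904$)
$I{\left(f \right)} = 4 f^{2}$ ($I{\left(f \right)} = \left(2 f\right)^{2} = 4 f^{2}$)
$\left(u + 1500\right) \left(I{\left(67 \right)} - 3367\right) = \left(-2904 + 1500\right) \left(4 \cdot 67^{2} - 3367\right) = - 1404 \left(4 \cdot 4489 - 3367\right) = - 1404 \left(17956 - 3367\right) = \left(-1404\right) 14589 = -20482956$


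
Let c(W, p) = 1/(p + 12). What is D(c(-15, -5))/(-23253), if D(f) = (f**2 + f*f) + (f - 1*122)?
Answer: 5969/1139397 ≈ 0.0052387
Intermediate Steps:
c(W, p) = 1/(12 + p)
D(f) = -122 + f + 2*f**2 (D(f) = (f**2 + f**2) + (f - 122) = 2*f**2 + (-122 + f) = -122 + f + 2*f**2)
D(c(-15, -5))/(-23253) = (-122 + 1/(12 - 5) + 2*(1/(12 - 5))**2)/(-23253) = (-122 + 1/7 + 2*(1/7)**2)*(-1/23253) = (-122 + 1/7 + 2*(1/49))*(-1/23253) = (-122 + 1/7 + 2/49)*(-1/23253) = -5969/49*(-1/23253) = 5969/1139397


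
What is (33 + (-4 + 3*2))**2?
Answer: 1225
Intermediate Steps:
(33 + (-4 + 3*2))**2 = (33 + (-4 + 6))**2 = (33 + 2)**2 = 35**2 = 1225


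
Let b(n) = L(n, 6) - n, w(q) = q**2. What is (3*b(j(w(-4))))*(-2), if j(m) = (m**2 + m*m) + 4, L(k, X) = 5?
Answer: 3066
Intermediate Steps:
j(m) = 4 + 2*m**2 (j(m) = (m**2 + m**2) + 4 = 2*m**2 + 4 = 4 + 2*m**2)
b(n) = 5 - n
(3*b(j(w(-4))))*(-2) = (3*(5 - (4 + 2*((-4)**2)**2)))*(-2) = (3*(5 - (4 + 2*16**2)))*(-2) = (3*(5 - (4 + 2*256)))*(-2) = (3*(5 - (4 + 512)))*(-2) = (3*(5 - 1*516))*(-2) = (3*(5 - 516))*(-2) = (3*(-511))*(-2) = -1533*(-2) = 3066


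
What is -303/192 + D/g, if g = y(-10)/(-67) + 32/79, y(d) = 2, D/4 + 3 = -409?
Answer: -279231941/63552 ≈ -4393.8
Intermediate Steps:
D = -1648 (D = -12 + 4*(-409) = -12 - 1636 = -1648)
g = 1986/5293 (g = 2/(-67) + 32/79 = 2*(-1/67) + 32*(1/79) = -2/67 + 32/79 = 1986/5293 ≈ 0.37521)
-303/192 + D/g = -303/192 - 1648/1986/5293 = -303*1/192 - 1648*5293/1986 = -101/64 - 4361432/993 = -279231941/63552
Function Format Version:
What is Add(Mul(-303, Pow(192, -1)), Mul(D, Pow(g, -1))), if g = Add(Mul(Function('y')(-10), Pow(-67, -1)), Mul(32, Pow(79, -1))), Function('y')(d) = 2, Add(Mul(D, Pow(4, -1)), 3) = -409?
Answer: Rational(-279231941, 63552) ≈ -4393.8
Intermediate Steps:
D = -1648 (D = Add(-12, Mul(4, -409)) = Add(-12, -1636) = -1648)
g = Rational(1986, 5293) (g = Add(Mul(2, Pow(-67, -1)), Mul(32, Pow(79, -1))) = Add(Mul(2, Rational(-1, 67)), Mul(32, Rational(1, 79))) = Add(Rational(-2, 67), Rational(32, 79)) = Rational(1986, 5293) ≈ 0.37521)
Add(Mul(-303, Pow(192, -1)), Mul(D, Pow(g, -1))) = Add(Mul(-303, Pow(192, -1)), Mul(-1648, Pow(Rational(1986, 5293), -1))) = Add(Mul(-303, Rational(1, 192)), Mul(-1648, Rational(5293, 1986))) = Add(Rational(-101, 64), Rational(-4361432, 993)) = Rational(-279231941, 63552)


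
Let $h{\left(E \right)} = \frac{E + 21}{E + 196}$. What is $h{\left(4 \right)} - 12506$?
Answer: $- \frac{100047}{8} \approx -12506.0$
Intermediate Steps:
$h{\left(E \right)} = \frac{21 + E}{196 + E}$
$h{\left(4 \right)} - 12506 = \frac{21 + 4}{196 + 4} - 12506 = \frac{1}{200} \cdot 25 + \left(-21246 + 8740\right) = \frac{1}{200} \cdot 25 - 12506 = \frac{1}{8} - 12506 = - \frac{100047}{8}$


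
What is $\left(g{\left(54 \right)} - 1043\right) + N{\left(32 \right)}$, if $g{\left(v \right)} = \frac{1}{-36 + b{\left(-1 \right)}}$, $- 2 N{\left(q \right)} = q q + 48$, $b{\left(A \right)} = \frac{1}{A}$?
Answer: $- \frac{58424}{37} \approx -1579.0$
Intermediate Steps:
$N{\left(q \right)} = -24 - \frac{q^{2}}{2}$ ($N{\left(q \right)} = - \frac{q q + 48}{2} = - \frac{q^{2} + 48}{2} = - \frac{48 + q^{2}}{2} = -24 - \frac{q^{2}}{2}$)
$g{\left(v \right)} = - \frac{1}{37}$ ($g{\left(v \right)} = \frac{1}{-36 + \frac{1}{-1}} = \frac{1}{-36 - 1} = \frac{1}{-37} = - \frac{1}{37}$)
$\left(g{\left(54 \right)} - 1043\right) + N{\left(32 \right)} = \left(- \frac{1}{37} - 1043\right) - \left(24 + \frac{32^{2}}{2}\right) = - \frac{38592}{37} - 536 = - \frac{58424}{37}$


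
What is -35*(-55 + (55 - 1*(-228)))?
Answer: -7980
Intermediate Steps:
-35*(-55 + (55 - 1*(-228))) = -35*(-55 + (55 + 228)) = -35*(-55 + 283) = -35*228 = -7980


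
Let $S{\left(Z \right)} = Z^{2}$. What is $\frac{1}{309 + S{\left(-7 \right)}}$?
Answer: $\frac{1}{358} \approx 0.0027933$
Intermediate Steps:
$\frac{1}{309 + S{\left(-7 \right)}} = \frac{1}{309 + \left(-7\right)^{2}} = \frac{1}{309 + 49} = \frac{1}{358}$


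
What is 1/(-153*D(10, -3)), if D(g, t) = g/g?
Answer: -1/153 ≈ -0.0065359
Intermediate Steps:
D(g, t) = 1
1/(-153*D(10, -3)) = 1/(-153*1) = 1/(-153) = -1/153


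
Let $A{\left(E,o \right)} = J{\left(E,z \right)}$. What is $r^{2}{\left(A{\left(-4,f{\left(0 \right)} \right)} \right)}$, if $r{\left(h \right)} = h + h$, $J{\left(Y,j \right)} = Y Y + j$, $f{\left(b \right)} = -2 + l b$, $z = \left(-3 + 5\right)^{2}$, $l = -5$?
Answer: $1600$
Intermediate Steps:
$z = 4$ ($z = 2^{2} = 4$)
$f{\left(b \right)} = -2 - 5 b$
$J{\left(Y,j \right)} = j + Y^{2}$ ($J{\left(Y,j \right)} = Y^{2} + j = j + Y^{2}$)
$A{\left(E,o \right)} = 4 + E^{2}$
$r{\left(h \right)} = 2 h$
$r^{2}{\left(A{\left(-4,f{\left(0 \right)} \right)} \right)} = \left(2 \left(4 + \left(-4\right)^{2}\right)\right)^{2} = \left(2 \left(4 + 16\right)\right)^{2} = \left(2 \cdot 20\right)^{2} = 40^{2} = 1600$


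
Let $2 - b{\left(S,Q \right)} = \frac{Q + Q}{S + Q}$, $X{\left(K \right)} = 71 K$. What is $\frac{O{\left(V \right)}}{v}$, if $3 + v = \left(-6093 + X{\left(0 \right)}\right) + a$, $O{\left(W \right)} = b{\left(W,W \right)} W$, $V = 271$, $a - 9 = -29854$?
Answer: $- \frac{271}{35941} \approx -0.0075401$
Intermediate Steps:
$a = -29845$ ($a = 9 - 29854 = -29845$)
$b{\left(S,Q \right)} = 2 - \frac{2 Q}{Q + S}$ ($b{\left(S,Q \right)} = 2 - \frac{Q + Q}{S + Q} = 2 - \frac{2 Q}{Q + S}$)
$O{\left(W \right)} = W$ ($O{\left(W \right)} = \frac{2 W}{W + W} W = \frac{2 W}{2 W} W = 2 W \frac{1}{2 W} W = 1 W = W$)
$v = -35941$ ($v = -3 + \left(\left(-6093 + 71 \cdot 0\right) - 29845\right) = -3 + \left(\left(-6093 + 0\right) - 29845\right) = -3 - 35938 = -35941$)
$\frac{O{\left(V \right)}}{v} = \frac{271}{-35941} = 271 \left(- \frac{1}{35941}\right) = - \frac{271}{35941}$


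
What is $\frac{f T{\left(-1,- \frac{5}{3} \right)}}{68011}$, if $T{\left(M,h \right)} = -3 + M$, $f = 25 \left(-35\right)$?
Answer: $\frac{3500}{68011} \approx 0.051462$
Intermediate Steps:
$f = -875$
$\frac{f T{\left(-1,- \frac{5}{3} \right)}}{68011} = \frac{\left(-875\right) \left(-3 - 1\right)}{68011} = \left(-875\right) \left(-4\right) \frac{1}{68011} = 3500 \cdot \frac{1}{68011} = \frac{3500}{68011}$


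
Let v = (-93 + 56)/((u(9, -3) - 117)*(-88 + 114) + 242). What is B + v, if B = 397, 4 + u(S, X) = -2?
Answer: 1173569/2956 ≈ 397.01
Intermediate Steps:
u(S, X) = -6 (u(S, X) = -4 - 2 = -6)
v = 37/2956 (v = (-93 + 56)/((-6 - 117)*(-88 + 114) + 242) = -37/(-123*26 + 242) = -37/(-3198 + 242) = -37/(-2956) = -37*(-1/2956) = 37/2956 ≈ 0.012517)
B + v = 397 + 37/2956 = 1173569/2956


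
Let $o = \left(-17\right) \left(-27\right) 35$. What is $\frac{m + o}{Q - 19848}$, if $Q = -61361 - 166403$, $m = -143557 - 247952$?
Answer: $\frac{93861}{61903} \approx 1.5163$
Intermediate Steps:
$o = 16065$ ($o = 459 \cdot 35 = 16065$)
$m = -391509$ ($m = -143557 - 247952 = -391509$)
$Q = -227764$
$\frac{m + o}{Q - 19848} = \frac{-391509 + 16065}{-227764 - 19848} = - \frac{375444}{-227764 + \left(-240844 + 220996\right)} = - \frac{375444}{-227764 - 19848} = - \frac{375444}{-247612} = \left(-375444\right) \left(- \frac{1}{247612}\right) = \frac{93861}{61903}$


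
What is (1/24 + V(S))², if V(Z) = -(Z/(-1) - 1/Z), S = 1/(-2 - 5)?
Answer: 1423249/28224 ≈ 50.427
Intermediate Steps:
S = -⅐ (S = 1/(-7) = -⅐ ≈ -0.14286)
V(Z) = Z + 1/Z (V(Z) = -(Z*(-1) - 1/Z) = -(-Z - 1/Z) = Z + 1/Z)
(1/24 + V(S))² = (1/24 + (-⅐ + 1/(-⅐)))² = (1/24 + (-⅐ - 7))² = (1/24 - 50/7)² = (-1193/168)² = 1423249/28224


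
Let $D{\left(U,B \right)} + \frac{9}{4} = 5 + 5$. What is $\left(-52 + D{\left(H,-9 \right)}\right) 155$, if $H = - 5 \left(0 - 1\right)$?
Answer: $- \frac{27435}{4} \approx -6858.8$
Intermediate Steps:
$H = 5$ ($H = \left(-5\right) \left(-1\right) = 5$)
$D{\left(U,B \right)} = \frac{31}{4}$ ($D{\left(U,B \right)} = - \frac{9}{4} + \left(5 + 5\right) = - \frac{9}{4} + 10 = \frac{31}{4}$)
$\left(-52 + D{\left(H,-9 \right)}\right) 155 = \left(-52 + \frac{31}{4}\right) 155 = \left(- \frac{177}{4}\right) 155 = - \frac{27435}{4}$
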